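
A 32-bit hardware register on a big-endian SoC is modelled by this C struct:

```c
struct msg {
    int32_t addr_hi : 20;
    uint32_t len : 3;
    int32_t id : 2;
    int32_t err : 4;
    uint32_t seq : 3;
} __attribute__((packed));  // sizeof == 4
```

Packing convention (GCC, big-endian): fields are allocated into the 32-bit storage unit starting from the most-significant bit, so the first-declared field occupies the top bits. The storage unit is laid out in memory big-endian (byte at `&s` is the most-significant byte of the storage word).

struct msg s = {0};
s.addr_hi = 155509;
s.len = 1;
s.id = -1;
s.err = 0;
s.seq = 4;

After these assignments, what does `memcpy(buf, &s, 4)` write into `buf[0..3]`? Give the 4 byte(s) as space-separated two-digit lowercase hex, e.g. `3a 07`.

[12+:20] addr_hi=155509 & 0xfffff = 0x25f75; word=0x25f75000
[9+:3] len=1 & 0x7 = 0x1; word=0x25f75200
[7+:2] id=-1 & 0x3 = 0x3; word=0x25f75380
[3+:4] err=0 & 0xf = 0x0; word=0x25f75380
[0+:3] seq=4 & 0x7 = 0x4; word=0x25f75384
word = 0x25f75384 → big-endian bytes:
  [0]=0x25  [1]=0xf7  [2]=0x53  [3]=0x84

25 f7 53 84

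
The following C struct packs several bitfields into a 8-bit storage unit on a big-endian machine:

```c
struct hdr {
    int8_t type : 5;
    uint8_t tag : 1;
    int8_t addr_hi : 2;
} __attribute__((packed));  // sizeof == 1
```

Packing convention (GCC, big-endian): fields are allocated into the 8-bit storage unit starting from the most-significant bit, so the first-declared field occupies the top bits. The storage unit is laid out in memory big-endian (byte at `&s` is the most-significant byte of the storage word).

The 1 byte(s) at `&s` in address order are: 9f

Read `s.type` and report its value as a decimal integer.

[0]=0x9f (big-endian) → word 0x9f
type [3+:5] = (word>>3) & 0x1f = 19  ←
tag [2+:1] = (word>>2) & 0x1 = 1
addr_hi [0+:2] = (word>>0) & 0x3 = 3
type signed 5b, MSB=1: 19 - 32 = -13

-13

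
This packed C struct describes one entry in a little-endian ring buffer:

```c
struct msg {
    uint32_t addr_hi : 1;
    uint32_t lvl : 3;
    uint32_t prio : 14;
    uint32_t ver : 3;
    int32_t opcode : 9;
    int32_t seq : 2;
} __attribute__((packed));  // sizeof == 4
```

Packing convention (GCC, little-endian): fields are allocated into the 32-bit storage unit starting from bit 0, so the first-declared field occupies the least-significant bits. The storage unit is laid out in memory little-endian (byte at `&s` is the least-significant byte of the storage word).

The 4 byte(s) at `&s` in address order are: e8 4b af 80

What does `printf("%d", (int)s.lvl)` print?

4

[0]=0xe8 [1]=0x4b [2]=0xaf [3]=0x80 (little-endian) → word 0x80af4be8
addr_hi [0+:1] = (word>>0) & 0x1 = 0
lvl [1+:3] = (word>>1) & 0x7 = 4  ←
prio [4+:14] = (word>>4) & 0x3fff = 13502
ver [18+:3] = (word>>18) & 0x7 = 3
opcode [21+:9] = (word>>21) & 0x1ff = 5
seq [30+:2] = (word>>30) & 0x3 = 2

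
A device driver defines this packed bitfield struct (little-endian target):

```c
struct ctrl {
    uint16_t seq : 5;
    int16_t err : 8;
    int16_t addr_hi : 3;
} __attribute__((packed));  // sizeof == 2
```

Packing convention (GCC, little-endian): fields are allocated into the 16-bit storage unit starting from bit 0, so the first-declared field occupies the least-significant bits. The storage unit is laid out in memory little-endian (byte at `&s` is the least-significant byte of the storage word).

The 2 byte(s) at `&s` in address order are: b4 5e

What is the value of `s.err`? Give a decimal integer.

[0]=0xb4 [1]=0x5e (little-endian) → word 0x5eb4
seq [0+:5] = (word>>0) & 0x1f = 20
err [5+:8] = (word>>5) & 0xff = 245  ←
addr_hi [13+:3] = (word>>13) & 0x7 = 2
err signed 8b, MSB=1: 245 - 256 = -11

-11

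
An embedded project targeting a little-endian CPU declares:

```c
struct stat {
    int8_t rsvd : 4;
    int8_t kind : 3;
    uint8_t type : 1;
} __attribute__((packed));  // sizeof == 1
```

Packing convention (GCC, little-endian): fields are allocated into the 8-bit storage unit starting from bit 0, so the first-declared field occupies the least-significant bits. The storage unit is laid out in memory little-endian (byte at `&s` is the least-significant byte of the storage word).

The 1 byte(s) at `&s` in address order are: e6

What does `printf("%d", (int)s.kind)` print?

-2

[0]=0xe6 (little-endian) → word 0xe6
rsvd:4 @ bit 0 → (0xe6>>0)&0xf = 0x6
kind:3 @ bit 4 → (0xe6>>4)&0x7 = 0x6  ←
type:1 @ bit 7 → (0xe6>>7)&0x1 = 0x1
kind signed 3b, MSB=1: 6 - 8 = -2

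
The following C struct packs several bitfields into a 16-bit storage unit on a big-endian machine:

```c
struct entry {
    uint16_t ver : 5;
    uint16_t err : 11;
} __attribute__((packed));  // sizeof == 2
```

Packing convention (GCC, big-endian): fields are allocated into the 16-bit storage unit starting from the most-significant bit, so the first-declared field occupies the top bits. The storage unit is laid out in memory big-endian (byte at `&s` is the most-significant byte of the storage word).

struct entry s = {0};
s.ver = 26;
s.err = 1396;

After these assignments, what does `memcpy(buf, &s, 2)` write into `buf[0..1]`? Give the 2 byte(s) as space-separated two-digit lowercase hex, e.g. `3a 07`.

d5 74

[11+:5] ver=26 & 0x1f = 0x1a; word=0xd000
[0+:11] err=1396 & 0x7ff = 0x574; word=0xd574
word = 0xd574 → big-endian bytes:
  [0]=0xd5  [1]=0x74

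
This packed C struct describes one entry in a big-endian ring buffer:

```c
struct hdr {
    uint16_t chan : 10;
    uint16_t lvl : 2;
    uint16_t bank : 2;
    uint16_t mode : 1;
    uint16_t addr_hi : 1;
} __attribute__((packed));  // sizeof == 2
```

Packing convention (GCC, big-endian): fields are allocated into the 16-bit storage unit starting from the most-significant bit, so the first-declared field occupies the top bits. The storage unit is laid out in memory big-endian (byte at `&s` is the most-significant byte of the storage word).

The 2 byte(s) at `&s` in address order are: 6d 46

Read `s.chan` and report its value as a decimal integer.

437

[0]=0x6d [1]=0x46 (big-endian) → word 0x6d46
chan [6+:10] = (word>>6) & 0x3ff = 437  ←
lvl [4+:2] = (word>>4) & 0x3 = 0
bank [2+:2] = (word>>2) & 0x3 = 1
mode [1+:1] = (word>>1) & 0x1 = 1
addr_hi [0+:1] = (word>>0) & 0x1 = 0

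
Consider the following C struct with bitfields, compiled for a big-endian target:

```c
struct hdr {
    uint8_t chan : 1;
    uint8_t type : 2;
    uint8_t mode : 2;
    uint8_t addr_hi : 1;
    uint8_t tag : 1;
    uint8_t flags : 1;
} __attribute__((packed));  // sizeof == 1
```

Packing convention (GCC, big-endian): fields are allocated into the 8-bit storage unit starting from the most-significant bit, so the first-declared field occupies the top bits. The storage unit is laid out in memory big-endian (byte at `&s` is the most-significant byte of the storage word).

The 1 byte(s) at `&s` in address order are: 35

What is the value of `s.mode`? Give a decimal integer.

2

[0]=0x35 (big-endian) → word 0x35
chan [7+:1] = (word>>7) & 0x1 = 0
type [5+:2] = (word>>5) & 0x3 = 1
mode [3+:2] = (word>>3) & 0x3 = 2  ←
addr_hi [2+:1] = (word>>2) & 0x1 = 1
tag [1+:1] = (word>>1) & 0x1 = 0
flags [0+:1] = (word>>0) & 0x1 = 1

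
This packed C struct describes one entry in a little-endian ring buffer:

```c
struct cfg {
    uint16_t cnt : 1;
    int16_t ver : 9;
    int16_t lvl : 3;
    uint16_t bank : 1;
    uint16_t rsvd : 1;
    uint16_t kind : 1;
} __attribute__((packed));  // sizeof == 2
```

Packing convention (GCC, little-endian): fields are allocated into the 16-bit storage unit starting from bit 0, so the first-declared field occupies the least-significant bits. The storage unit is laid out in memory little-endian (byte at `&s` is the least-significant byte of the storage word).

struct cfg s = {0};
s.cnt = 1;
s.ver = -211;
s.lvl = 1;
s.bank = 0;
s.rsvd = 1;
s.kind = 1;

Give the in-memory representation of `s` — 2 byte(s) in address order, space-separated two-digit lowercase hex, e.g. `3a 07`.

5b c6

cnt (1b) val=1 bits=0x1 at bit 0: 0x0001
ver (9b) val=-211 bits=0x12d at bit 1: 0x025b
lvl (3b) val=1 bits=0x1 at bit 10: 0x065b
bank (1b) val=0 bits=0x0 at bit 13: 0x065b
rsvd (1b) val=1 bits=0x1 at bit 14: 0x465b
kind (1b) val=1 bits=0x1 at bit 15: 0xc65b
word = 0xc65b → little-endian bytes:
  [0]=0x5b  [1]=0xc6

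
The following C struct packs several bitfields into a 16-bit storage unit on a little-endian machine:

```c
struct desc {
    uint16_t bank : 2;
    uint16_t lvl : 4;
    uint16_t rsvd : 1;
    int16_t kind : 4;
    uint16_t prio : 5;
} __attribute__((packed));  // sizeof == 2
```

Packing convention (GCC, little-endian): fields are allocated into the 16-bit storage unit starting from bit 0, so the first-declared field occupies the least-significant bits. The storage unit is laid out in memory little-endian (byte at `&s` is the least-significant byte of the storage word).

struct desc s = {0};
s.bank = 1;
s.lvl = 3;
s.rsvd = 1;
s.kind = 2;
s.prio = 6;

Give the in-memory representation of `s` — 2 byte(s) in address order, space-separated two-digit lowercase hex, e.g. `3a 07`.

4d 31

[0+:2] bank=1 & 0x3 = 0x1; word=0x0001
[2+:4] lvl=3 & 0xf = 0x3; word=0x000d
[6+:1] rsvd=1 & 0x1 = 0x1; word=0x004d
[7+:4] kind=2 & 0xf = 0x2; word=0x014d
[11+:5] prio=6 & 0x1f = 0x6; word=0x314d
word = 0x314d → little-endian bytes:
  [0]=0x4d  [1]=0x31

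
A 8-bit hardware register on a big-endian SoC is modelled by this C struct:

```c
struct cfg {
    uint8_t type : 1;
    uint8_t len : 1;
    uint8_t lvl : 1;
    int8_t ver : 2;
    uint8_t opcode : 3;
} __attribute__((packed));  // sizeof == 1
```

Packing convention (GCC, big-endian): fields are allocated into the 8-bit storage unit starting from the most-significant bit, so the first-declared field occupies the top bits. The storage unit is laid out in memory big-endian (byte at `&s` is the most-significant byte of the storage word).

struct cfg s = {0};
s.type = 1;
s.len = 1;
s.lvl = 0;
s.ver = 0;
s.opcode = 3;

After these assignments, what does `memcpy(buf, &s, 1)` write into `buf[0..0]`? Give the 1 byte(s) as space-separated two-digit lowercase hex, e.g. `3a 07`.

c3

type:1 = 1 → 0x1 << 7 → word 0x80
len:1 = 1 → 0x1 << 6 → word 0xc0
lvl:1 = 0 → 0x0 << 5 → word 0xc0
ver:2 = 0 → 0x0 << 3 → word 0xc0
opcode:3 = 3 → 0x3 << 0 → word 0xc3
word = 0xc3 → big-endian bytes:
  [0]=0xc3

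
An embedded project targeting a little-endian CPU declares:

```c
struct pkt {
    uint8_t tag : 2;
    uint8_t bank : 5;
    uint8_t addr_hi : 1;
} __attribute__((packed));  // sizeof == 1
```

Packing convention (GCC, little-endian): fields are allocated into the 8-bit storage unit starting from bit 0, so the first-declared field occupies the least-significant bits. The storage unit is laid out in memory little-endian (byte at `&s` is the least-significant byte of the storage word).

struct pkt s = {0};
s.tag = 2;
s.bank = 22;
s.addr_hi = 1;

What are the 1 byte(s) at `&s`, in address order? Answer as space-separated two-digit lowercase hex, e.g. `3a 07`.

tag:2 = 2 → 0x2 << 0 → word 0x02
bank:5 = 22 → 0x16 << 2 → word 0x5a
addr_hi:1 = 1 → 0x1 << 7 → word 0xda
word = 0xda → little-endian bytes:
  [0]=0xda

da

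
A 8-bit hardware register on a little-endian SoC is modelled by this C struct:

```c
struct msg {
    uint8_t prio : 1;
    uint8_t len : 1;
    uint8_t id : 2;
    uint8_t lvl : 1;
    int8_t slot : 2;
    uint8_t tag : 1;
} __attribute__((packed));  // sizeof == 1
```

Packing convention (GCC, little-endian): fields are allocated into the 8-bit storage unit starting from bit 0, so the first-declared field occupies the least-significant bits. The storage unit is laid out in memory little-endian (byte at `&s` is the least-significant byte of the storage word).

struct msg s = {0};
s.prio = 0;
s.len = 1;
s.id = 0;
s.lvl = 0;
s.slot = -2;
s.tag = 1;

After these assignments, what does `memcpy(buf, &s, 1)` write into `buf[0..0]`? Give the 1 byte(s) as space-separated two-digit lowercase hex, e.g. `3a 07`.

prio (1b) val=0 bits=0x0 at bit 0: 0x00
len (1b) val=1 bits=0x1 at bit 1: 0x02
id (2b) val=0 bits=0x0 at bit 2: 0x02
lvl (1b) val=0 bits=0x0 at bit 4: 0x02
slot (2b) val=-2 bits=0x2 at bit 5: 0x42
tag (1b) val=1 bits=0x1 at bit 7: 0xc2
word = 0xc2 → little-endian bytes:
  [0]=0xc2

c2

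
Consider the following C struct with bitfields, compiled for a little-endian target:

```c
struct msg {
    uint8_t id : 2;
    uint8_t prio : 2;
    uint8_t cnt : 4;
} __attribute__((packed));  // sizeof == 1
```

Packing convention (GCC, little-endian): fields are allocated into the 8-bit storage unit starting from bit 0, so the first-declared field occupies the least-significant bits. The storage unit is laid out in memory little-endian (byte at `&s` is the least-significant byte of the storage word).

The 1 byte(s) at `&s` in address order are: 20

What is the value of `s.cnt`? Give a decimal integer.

2

[0]=0x20 (little-endian) → word 0x20
id [0+:2] = (word>>0) & 0x3 = 0
prio [2+:2] = (word>>2) & 0x3 = 0
cnt [4+:4] = (word>>4) & 0xf = 2  ←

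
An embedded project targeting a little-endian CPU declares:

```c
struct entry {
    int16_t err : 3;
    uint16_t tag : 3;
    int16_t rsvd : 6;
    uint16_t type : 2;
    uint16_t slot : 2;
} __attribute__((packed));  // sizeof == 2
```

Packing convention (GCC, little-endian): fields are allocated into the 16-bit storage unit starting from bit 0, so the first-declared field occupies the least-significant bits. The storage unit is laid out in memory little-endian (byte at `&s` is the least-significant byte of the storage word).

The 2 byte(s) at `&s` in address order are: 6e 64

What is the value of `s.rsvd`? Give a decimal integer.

[0]=0x6e [1]=0x64 (little-endian) → word 0x646e
err:3 @ bit 0 → (0x646e>>0)&0x7 = 0x6
tag:3 @ bit 3 → (0x646e>>3)&0x7 = 0x5
rsvd:6 @ bit 6 → (0x646e>>6)&0x3f = 0x11  ←
type:2 @ bit 12 → (0x646e>>12)&0x3 = 0x2
slot:2 @ bit 14 → (0x646e>>14)&0x3 = 0x1
rsvd signed 6b, MSB=0: value = 17

17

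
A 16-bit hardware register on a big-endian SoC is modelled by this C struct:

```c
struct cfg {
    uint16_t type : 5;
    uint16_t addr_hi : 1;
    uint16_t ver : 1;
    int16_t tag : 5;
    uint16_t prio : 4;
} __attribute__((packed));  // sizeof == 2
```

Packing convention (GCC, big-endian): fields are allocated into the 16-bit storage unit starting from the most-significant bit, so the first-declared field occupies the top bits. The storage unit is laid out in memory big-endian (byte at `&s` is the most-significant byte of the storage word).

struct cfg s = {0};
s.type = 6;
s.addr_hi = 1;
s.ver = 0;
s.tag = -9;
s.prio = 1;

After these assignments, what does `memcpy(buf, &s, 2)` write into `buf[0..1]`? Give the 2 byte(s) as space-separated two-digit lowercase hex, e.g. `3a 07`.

type:5 = 6 → 0x6 << 11 → word 0x3000
addr_hi:1 = 1 → 0x1 << 10 → word 0x3400
ver:1 = 0 → 0x0 << 9 → word 0x3400
tag:5 = -9 → 0x17 << 4 → word 0x3570
prio:4 = 1 → 0x1 << 0 → word 0x3571
word = 0x3571 → big-endian bytes:
  [0]=0x35  [1]=0x71

35 71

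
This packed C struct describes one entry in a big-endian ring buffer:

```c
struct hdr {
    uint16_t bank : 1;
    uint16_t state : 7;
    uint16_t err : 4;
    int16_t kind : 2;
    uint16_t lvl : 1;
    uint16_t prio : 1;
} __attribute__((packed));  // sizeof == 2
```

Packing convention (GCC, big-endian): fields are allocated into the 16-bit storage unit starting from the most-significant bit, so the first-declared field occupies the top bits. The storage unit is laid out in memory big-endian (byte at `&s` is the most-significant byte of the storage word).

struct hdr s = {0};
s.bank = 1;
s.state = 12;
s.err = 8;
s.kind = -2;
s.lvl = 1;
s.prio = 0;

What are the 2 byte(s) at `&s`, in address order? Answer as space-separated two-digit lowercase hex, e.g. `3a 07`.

8c 8a

[15+:1] bank=1 & 0x1 = 0x1; word=0x8000
[8+:7] state=12 & 0x7f = 0xc; word=0x8c00
[4+:4] err=8 & 0xf = 0x8; word=0x8c80
[2+:2] kind=-2 & 0x3 = 0x2; word=0x8c88
[1+:1] lvl=1 & 0x1 = 0x1; word=0x8c8a
[0+:1] prio=0 & 0x1 = 0x0; word=0x8c8a
word = 0x8c8a → big-endian bytes:
  [0]=0x8c  [1]=0x8a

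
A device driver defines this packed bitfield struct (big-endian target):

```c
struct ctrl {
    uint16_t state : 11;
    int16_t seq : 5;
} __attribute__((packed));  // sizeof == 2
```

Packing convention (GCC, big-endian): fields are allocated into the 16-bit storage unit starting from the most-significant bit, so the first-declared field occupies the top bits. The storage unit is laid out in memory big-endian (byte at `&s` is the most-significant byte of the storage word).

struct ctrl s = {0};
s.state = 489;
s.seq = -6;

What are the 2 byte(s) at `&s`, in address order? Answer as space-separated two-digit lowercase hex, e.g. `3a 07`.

[5+:11] state=489 & 0x7ff = 0x1e9; word=0x3d20
[0+:5] seq=-6 & 0x1f = 0x1a; word=0x3d3a
word = 0x3d3a → big-endian bytes:
  [0]=0x3d  [1]=0x3a

3d 3a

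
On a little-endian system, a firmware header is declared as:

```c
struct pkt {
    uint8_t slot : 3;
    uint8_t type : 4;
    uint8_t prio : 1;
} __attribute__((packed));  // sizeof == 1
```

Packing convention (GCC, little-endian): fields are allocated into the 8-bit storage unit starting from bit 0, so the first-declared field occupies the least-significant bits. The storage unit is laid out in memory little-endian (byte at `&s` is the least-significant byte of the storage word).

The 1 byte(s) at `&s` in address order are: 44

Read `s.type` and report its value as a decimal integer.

8

[0]=0x44 (little-endian) → word 0x44
slot:3 @ bit 0 → (0x44>>0)&0x7 = 0x4
type:4 @ bit 3 → (0x44>>3)&0xf = 0x8  ←
prio:1 @ bit 7 → (0x44>>7)&0x1 = 0x0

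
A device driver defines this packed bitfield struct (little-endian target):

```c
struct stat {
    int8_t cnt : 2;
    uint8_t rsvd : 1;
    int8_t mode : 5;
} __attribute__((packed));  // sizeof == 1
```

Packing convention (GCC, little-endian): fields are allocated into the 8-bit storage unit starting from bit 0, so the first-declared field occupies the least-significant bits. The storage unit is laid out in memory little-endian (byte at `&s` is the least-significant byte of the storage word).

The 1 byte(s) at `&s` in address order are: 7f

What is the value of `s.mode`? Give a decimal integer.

15

[0]=0x7f (little-endian) → word 0x7f
cnt [0+:2] = (word>>0) & 0x3 = 3
rsvd [2+:1] = (word>>2) & 0x1 = 1
mode [3+:5] = (word>>3) & 0x1f = 15  ←
mode signed 5b, MSB=0: value = 15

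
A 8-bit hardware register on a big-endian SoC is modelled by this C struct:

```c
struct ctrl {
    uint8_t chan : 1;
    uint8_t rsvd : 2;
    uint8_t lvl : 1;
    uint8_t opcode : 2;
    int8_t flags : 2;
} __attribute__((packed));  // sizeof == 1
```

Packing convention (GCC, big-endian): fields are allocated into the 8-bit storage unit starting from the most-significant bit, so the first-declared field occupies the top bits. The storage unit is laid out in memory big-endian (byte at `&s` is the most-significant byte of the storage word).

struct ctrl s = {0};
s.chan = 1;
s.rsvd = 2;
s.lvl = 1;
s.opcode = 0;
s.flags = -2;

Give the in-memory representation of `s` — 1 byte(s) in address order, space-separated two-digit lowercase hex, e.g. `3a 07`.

d2

[7+:1] chan=1 & 0x1 = 0x1; word=0x80
[5+:2] rsvd=2 & 0x3 = 0x2; word=0xc0
[4+:1] lvl=1 & 0x1 = 0x1; word=0xd0
[2+:2] opcode=0 & 0x3 = 0x0; word=0xd0
[0+:2] flags=-2 & 0x3 = 0x2; word=0xd2
word = 0xd2 → big-endian bytes:
  [0]=0xd2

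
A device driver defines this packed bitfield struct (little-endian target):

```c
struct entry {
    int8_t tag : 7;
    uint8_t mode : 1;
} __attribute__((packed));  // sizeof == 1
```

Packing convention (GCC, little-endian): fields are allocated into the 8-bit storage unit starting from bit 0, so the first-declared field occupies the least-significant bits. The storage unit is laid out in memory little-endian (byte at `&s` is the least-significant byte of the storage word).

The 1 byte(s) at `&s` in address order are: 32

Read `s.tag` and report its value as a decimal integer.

[0]=0x32 (little-endian) → word 0x32
tag:7 @ bit 0 → (0x32>>0)&0x7f = 0x32  ←
mode:1 @ bit 7 → (0x32>>7)&0x1 = 0x0
tag signed 7b, MSB=0: value = 50

50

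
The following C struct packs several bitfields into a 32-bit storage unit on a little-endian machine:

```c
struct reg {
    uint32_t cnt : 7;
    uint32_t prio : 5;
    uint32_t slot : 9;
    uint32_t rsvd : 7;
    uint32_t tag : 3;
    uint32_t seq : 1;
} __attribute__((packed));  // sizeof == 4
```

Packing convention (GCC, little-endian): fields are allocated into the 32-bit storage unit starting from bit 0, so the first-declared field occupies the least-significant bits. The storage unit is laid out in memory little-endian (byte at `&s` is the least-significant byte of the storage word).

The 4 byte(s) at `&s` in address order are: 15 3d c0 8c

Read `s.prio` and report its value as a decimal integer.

[0]=0x15 [1]=0x3d [2]=0xc0 [3]=0x8c (little-endian) → word 0x8cc03d15
cnt [0+:7] = (word>>0) & 0x7f = 21
prio [7+:5] = (word>>7) & 0x1f = 26  ←
slot [12+:9] = (word>>12) & 0x1ff = 3
rsvd [21+:7] = (word>>21) & 0x7f = 102
tag [28+:3] = (word>>28) & 0x7 = 0
seq [31+:1] = (word>>31) & 0x1 = 1

26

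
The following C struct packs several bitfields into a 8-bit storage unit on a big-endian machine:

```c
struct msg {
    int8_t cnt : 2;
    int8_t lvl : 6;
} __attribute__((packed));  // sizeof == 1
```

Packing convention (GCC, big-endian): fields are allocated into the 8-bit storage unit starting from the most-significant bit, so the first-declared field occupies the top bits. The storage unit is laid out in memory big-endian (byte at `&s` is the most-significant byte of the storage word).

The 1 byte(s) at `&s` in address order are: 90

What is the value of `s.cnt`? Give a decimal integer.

-2

[0]=0x90 (big-endian) → word 0x90
cnt [6+:2] = (word>>6) & 0x3 = 2  ←
lvl [0+:6] = (word>>0) & 0x3f = 16
cnt signed 2b, MSB=1: 2 - 4 = -2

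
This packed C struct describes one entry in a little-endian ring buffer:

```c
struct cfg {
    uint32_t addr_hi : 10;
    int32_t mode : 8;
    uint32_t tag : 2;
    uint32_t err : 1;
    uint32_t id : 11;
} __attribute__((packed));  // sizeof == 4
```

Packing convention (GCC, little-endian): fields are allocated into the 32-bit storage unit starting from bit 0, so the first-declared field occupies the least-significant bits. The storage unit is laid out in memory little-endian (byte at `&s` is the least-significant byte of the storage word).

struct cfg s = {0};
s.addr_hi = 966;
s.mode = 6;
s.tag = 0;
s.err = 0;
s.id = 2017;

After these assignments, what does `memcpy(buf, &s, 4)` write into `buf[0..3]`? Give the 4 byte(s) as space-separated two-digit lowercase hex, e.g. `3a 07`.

addr_hi (10b) val=966 bits=0x3c6 at bit 0: 0x000003c6
mode (8b) val=6 bits=0x6 at bit 10: 0x00001bc6
tag (2b) val=0 bits=0x0 at bit 18: 0x00001bc6
err (1b) val=0 bits=0x0 at bit 20: 0x00001bc6
id (11b) val=2017 bits=0x7e1 at bit 21: 0xfc201bc6
word = 0xfc201bc6 → little-endian bytes:
  [0]=0xc6  [1]=0x1b  [2]=0x20  [3]=0xfc

c6 1b 20 fc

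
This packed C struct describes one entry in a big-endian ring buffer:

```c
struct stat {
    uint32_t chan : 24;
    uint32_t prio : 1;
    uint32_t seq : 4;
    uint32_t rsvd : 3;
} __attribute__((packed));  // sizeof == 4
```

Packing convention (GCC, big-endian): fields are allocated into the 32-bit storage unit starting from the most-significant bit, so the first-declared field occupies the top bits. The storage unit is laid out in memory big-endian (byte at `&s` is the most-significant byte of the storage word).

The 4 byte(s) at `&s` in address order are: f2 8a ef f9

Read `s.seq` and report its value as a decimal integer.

15

[0]=0xf2 [1]=0x8a [2]=0xef [3]=0xf9 (big-endian) → word 0xf28aeff9
chan [8+:24] = (word>>8) & 0xffffff = 15895279
prio [7+:1] = (word>>7) & 0x1 = 1
seq [3+:4] = (word>>3) & 0xf = 15  ←
rsvd [0+:3] = (word>>0) & 0x7 = 1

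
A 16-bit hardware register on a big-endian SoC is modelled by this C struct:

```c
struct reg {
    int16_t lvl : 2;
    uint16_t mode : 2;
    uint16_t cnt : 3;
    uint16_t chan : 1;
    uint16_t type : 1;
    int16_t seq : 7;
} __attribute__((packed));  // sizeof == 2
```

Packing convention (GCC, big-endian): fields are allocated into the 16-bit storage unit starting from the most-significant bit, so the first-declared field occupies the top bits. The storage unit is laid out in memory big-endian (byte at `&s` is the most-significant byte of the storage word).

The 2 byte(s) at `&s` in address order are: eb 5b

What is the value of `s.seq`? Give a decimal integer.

[0]=0xeb [1]=0x5b (big-endian) → word 0xeb5b
lvl [14+:2] = (word>>14) & 0x3 = 3
mode [12+:2] = (word>>12) & 0x3 = 2
cnt [9+:3] = (word>>9) & 0x7 = 5
chan [8+:1] = (word>>8) & 0x1 = 1
type [7+:1] = (word>>7) & 0x1 = 0
seq [0+:7] = (word>>0) & 0x7f = 91  ←
seq signed 7b, MSB=1: 91 - 128 = -37

-37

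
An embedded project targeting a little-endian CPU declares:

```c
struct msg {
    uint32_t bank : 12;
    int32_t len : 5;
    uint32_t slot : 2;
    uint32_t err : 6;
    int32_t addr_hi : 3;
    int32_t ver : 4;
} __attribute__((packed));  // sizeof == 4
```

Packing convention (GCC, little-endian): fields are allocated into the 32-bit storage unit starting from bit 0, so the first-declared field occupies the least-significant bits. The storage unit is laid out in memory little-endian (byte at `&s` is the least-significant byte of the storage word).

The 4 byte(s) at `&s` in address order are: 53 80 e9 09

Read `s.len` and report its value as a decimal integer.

[0]=0x53 [1]=0x80 [2]=0xe9 [3]=0x09 (little-endian) → word 0x09e98053
bank:12 @ bit 0 → (0x09e98053>>0)&0xfff = 0x53
len:5 @ bit 12 → (0x09e98053>>12)&0x1f = 0x18  ←
slot:2 @ bit 17 → (0x09e98053>>17)&0x3 = 0x0
err:6 @ bit 19 → (0x09e98053>>19)&0x3f = 0x3d
addr_hi:3 @ bit 25 → (0x09e98053>>25)&0x7 = 0x4
ver:4 @ bit 28 → (0x09e98053>>28)&0xf = 0x0
len signed 5b, MSB=1: 24 - 32 = -8

-8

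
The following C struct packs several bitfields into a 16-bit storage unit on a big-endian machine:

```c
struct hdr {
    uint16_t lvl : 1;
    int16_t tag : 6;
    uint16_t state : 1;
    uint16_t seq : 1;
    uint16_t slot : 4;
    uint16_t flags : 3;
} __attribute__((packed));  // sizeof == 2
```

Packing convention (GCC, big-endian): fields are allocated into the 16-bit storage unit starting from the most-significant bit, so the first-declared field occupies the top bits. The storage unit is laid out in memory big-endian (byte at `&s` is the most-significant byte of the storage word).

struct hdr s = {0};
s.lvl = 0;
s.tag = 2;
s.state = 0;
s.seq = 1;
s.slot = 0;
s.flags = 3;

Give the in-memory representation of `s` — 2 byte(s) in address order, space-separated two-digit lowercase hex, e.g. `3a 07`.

lvl (1b) val=0 bits=0x0 at bit 15: 0x0000
tag (6b) val=2 bits=0x2 at bit 9: 0x0400
state (1b) val=0 bits=0x0 at bit 8: 0x0400
seq (1b) val=1 bits=0x1 at bit 7: 0x0480
slot (4b) val=0 bits=0x0 at bit 3: 0x0480
flags (3b) val=3 bits=0x3 at bit 0: 0x0483
word = 0x0483 → big-endian bytes:
  [0]=0x04  [1]=0x83

04 83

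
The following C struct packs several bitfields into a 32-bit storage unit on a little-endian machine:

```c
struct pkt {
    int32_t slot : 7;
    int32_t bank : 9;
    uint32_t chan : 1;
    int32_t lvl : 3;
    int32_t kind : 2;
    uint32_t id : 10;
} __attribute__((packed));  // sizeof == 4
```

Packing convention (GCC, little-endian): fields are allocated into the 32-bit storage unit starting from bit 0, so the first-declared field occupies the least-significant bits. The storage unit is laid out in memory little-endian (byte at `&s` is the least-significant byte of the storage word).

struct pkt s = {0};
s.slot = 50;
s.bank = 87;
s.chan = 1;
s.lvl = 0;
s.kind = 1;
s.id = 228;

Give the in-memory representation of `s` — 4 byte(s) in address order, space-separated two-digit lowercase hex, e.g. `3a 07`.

slot (7b) val=50 bits=0x32 at bit 0: 0x00000032
bank (9b) val=87 bits=0x57 at bit 7: 0x00002bb2
chan (1b) val=1 bits=0x1 at bit 16: 0x00012bb2
lvl (3b) val=0 bits=0x0 at bit 17: 0x00012bb2
kind (2b) val=1 bits=0x1 at bit 20: 0x00112bb2
id (10b) val=228 bits=0xe4 at bit 22: 0x39112bb2
word = 0x39112bb2 → little-endian bytes:
  [0]=0xb2  [1]=0x2b  [2]=0x11  [3]=0x39

b2 2b 11 39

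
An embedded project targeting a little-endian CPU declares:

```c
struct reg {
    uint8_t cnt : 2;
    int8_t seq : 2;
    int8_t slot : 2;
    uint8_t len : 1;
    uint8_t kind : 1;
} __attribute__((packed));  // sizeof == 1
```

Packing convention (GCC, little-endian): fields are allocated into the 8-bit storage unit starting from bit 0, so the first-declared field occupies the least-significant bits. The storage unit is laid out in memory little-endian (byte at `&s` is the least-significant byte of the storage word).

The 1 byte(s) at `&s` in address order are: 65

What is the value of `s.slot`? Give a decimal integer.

[0]=0x65 (little-endian) → word 0x65
cnt:2 @ bit 0 → (0x65>>0)&0x3 = 0x1
seq:2 @ bit 2 → (0x65>>2)&0x3 = 0x1
slot:2 @ bit 4 → (0x65>>4)&0x3 = 0x2  ←
len:1 @ bit 6 → (0x65>>6)&0x1 = 0x1
kind:1 @ bit 7 → (0x65>>7)&0x1 = 0x0
slot signed 2b, MSB=1: 2 - 4 = -2

-2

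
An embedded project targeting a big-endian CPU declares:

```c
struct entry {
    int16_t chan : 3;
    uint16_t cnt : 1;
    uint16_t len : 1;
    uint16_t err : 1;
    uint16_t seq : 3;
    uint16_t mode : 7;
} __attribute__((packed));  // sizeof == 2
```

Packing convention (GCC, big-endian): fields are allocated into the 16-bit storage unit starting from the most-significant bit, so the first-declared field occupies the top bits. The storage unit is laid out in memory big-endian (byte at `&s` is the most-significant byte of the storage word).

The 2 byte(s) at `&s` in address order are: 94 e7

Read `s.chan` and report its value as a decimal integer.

[0]=0x94 [1]=0xe7 (big-endian) → word 0x94e7
chan [13+:3] = (word>>13) & 0x7 = 4  ←
cnt [12+:1] = (word>>12) & 0x1 = 1
len [11+:1] = (word>>11) & 0x1 = 0
err [10+:1] = (word>>10) & 0x1 = 1
seq [7+:3] = (word>>7) & 0x7 = 1
mode [0+:7] = (word>>0) & 0x7f = 103
chan signed 3b, MSB=1: 4 - 8 = -4

-4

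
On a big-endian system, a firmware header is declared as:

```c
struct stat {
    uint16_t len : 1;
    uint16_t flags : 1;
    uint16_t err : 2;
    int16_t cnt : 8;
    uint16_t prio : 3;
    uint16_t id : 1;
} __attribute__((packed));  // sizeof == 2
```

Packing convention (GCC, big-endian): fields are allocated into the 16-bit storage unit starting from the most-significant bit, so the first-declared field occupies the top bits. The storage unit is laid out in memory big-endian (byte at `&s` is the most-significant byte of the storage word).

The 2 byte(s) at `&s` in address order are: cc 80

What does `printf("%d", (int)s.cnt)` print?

[0]=0xcc [1]=0x80 (big-endian) → word 0xcc80
len:1 @ bit 15 → (0xcc80>>15)&0x1 = 0x1
flags:1 @ bit 14 → (0xcc80>>14)&0x1 = 0x1
err:2 @ bit 12 → (0xcc80>>12)&0x3 = 0x0
cnt:8 @ bit 4 → (0xcc80>>4)&0xff = 0xc8  ←
prio:3 @ bit 1 → (0xcc80>>1)&0x7 = 0x0
id:1 @ bit 0 → (0xcc80>>0)&0x1 = 0x0
cnt signed 8b, MSB=1: 200 - 256 = -56

-56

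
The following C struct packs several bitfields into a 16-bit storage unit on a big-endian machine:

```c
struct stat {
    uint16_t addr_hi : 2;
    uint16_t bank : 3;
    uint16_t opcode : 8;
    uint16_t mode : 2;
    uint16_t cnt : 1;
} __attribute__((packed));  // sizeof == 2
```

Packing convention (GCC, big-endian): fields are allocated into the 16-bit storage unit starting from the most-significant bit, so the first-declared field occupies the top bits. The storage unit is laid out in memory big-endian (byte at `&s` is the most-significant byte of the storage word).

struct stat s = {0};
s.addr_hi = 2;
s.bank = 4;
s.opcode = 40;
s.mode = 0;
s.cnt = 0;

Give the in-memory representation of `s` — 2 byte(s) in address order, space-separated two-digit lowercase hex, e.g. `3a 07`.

addr_hi:2 = 2 → 0x2 << 14 → word 0x8000
bank:3 = 4 → 0x4 << 11 → word 0xa000
opcode:8 = 40 → 0x28 << 3 → word 0xa140
mode:2 = 0 → 0x0 << 1 → word 0xa140
cnt:1 = 0 → 0x0 << 0 → word 0xa140
word = 0xa140 → big-endian bytes:
  [0]=0xa1  [1]=0x40

a1 40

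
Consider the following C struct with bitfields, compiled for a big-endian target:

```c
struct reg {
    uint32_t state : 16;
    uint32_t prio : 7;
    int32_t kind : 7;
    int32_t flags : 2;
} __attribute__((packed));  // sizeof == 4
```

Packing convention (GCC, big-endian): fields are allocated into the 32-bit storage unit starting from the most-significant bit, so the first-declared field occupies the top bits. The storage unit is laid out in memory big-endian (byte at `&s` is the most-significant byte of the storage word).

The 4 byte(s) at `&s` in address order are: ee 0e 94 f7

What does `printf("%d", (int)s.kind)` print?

61

[0]=0xee [1]=0x0e [2]=0x94 [3]=0xf7 (big-endian) → word 0xee0e94f7
state [16+:16] = (word>>16) & 0xffff = 60942
prio [9+:7] = (word>>9) & 0x7f = 74
kind [2+:7] = (word>>2) & 0x7f = 61  ←
flags [0+:2] = (word>>0) & 0x3 = 3
kind signed 7b, MSB=0: value = 61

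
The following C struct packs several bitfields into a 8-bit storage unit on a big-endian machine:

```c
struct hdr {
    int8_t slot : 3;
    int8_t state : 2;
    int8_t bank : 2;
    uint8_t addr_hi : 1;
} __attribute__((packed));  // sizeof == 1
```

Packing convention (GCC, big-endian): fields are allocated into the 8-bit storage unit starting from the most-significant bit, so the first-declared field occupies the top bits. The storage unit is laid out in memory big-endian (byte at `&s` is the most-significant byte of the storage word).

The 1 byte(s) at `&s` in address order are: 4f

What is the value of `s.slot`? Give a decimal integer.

2

[0]=0x4f (big-endian) → word 0x4f
slot:3 @ bit 5 → (0x4f>>5)&0x7 = 0x2  ←
state:2 @ bit 3 → (0x4f>>3)&0x3 = 0x1
bank:2 @ bit 1 → (0x4f>>1)&0x3 = 0x3
addr_hi:1 @ bit 0 → (0x4f>>0)&0x1 = 0x1
slot signed 3b, MSB=0: value = 2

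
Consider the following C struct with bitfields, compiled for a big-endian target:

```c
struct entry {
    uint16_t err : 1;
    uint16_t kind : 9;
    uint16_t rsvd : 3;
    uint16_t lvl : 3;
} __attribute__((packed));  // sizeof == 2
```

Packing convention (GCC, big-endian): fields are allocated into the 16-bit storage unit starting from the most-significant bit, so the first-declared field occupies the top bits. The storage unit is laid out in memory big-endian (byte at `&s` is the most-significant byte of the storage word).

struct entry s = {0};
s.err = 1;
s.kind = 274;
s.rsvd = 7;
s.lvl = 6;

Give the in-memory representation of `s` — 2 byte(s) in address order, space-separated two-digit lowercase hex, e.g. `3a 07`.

c4 be

err:1 = 1 → 0x1 << 15 → word 0x8000
kind:9 = 274 → 0x112 << 6 → word 0xc480
rsvd:3 = 7 → 0x7 << 3 → word 0xc4b8
lvl:3 = 6 → 0x6 << 0 → word 0xc4be
word = 0xc4be → big-endian bytes:
  [0]=0xc4  [1]=0xbe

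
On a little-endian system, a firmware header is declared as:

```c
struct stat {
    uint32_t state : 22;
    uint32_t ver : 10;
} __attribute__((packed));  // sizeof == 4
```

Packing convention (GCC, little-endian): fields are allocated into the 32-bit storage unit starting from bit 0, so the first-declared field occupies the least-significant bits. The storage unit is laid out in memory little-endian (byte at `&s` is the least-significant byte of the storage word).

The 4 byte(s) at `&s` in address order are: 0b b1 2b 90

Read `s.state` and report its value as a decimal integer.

[0]=0x0b [1]=0xb1 [2]=0x2b [3]=0x90 (little-endian) → word 0x902bb10b
state:22 @ bit 0 → (0x902bb10b>>0)&0x3fffff = 0x2bb10b  ←
ver:10 @ bit 22 → (0x902bb10b>>22)&0x3ff = 0x240

2863371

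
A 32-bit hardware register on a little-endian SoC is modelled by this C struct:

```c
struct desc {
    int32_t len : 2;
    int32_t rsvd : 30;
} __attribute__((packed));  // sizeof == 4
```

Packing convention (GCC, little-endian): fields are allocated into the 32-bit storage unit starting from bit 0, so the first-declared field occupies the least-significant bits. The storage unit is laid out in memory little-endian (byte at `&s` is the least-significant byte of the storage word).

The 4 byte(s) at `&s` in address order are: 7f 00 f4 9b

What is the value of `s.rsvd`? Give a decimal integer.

[0]=0x7f [1]=0x00 [2]=0xf4 [3]=0x9b (little-endian) → word 0x9bf4007f
len [0+:2] = (word>>0) & 0x3 = 3
rsvd [2+:30] = (word>>2) & 0x3fffffff = 654114847  ←
rsvd signed 30b, MSB=1: 654114847 - 1073741824 = -419626977

-419626977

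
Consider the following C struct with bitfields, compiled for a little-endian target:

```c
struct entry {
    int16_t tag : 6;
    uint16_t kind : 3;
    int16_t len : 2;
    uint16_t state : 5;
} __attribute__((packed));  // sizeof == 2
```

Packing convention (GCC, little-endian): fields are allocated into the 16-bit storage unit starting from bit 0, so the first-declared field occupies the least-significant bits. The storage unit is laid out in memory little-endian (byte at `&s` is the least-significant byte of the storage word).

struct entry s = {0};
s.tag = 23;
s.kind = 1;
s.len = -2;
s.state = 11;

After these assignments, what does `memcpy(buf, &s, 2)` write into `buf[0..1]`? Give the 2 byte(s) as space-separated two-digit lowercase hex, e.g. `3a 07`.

57 5c

tag (6b) val=23 bits=0x17 at bit 0: 0x0017
kind (3b) val=1 bits=0x1 at bit 6: 0x0057
len (2b) val=-2 bits=0x2 at bit 9: 0x0457
state (5b) val=11 bits=0xb at bit 11: 0x5c57
word = 0x5c57 → little-endian bytes:
  [0]=0x57  [1]=0x5c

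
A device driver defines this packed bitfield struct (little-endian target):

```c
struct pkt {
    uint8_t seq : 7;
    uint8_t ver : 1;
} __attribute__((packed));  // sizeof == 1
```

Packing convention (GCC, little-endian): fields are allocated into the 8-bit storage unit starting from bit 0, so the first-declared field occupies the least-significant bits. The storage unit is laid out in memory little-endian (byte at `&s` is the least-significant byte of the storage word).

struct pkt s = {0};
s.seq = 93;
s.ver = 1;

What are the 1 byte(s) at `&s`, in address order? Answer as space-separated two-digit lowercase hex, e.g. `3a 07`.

dd

seq (7b) val=93 bits=0x5d at bit 0: 0x5d
ver (1b) val=1 bits=0x1 at bit 7: 0xdd
word = 0xdd → little-endian bytes:
  [0]=0xdd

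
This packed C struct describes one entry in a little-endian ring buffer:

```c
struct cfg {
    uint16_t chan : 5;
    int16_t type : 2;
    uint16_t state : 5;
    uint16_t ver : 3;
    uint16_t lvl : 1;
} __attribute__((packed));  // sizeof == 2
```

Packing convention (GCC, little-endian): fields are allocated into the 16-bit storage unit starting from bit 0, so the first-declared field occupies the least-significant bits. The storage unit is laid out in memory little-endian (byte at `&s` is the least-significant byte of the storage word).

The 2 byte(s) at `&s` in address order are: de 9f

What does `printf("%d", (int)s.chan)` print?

[0]=0xde [1]=0x9f (little-endian) → word 0x9fde
chan:5 @ bit 0 → (0x9fde>>0)&0x1f = 0x1e  ←
type:2 @ bit 5 → (0x9fde>>5)&0x3 = 0x2
state:5 @ bit 7 → (0x9fde>>7)&0x1f = 0x1f
ver:3 @ bit 12 → (0x9fde>>12)&0x7 = 0x1
lvl:1 @ bit 15 → (0x9fde>>15)&0x1 = 0x1

30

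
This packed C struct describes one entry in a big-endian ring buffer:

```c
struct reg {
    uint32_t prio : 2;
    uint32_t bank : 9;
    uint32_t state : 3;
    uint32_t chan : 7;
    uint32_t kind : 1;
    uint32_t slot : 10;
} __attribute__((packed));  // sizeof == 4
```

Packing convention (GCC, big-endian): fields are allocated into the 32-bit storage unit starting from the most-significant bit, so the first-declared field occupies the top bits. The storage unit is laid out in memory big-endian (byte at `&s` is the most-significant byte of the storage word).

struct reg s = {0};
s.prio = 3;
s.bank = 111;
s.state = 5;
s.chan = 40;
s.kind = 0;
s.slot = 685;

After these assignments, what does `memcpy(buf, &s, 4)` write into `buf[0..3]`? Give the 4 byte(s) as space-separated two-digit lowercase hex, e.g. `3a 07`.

prio (2b) val=3 bits=0x3 at bit 30: 0xc0000000
bank (9b) val=111 bits=0x6f at bit 21: 0xcde00000
state (3b) val=5 bits=0x5 at bit 18: 0xcdf40000
chan (7b) val=40 bits=0x28 at bit 11: 0xcdf54000
kind (1b) val=0 bits=0x0 at bit 10: 0xcdf54000
slot (10b) val=685 bits=0x2ad at bit 0: 0xcdf542ad
word = 0xcdf542ad → big-endian bytes:
  [0]=0xcd  [1]=0xf5  [2]=0x42  [3]=0xad

cd f5 42 ad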